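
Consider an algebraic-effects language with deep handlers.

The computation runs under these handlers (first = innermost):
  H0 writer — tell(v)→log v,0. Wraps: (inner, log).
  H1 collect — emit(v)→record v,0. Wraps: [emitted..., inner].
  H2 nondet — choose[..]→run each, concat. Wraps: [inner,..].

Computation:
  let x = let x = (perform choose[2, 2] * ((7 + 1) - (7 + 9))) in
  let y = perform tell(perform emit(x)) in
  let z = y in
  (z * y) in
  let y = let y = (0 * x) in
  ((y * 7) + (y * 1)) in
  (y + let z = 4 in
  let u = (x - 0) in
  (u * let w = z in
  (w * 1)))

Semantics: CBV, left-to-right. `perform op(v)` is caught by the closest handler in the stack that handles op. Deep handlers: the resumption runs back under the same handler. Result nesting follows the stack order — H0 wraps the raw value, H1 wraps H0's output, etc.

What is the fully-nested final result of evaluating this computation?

Answer: [[-16, (0, (0))], [-16, (0, (0))]]

Evaluation trace:
choose[2, 2] @ H2
  branch[0] choose=2:
    emit(-16) @ H1 ⇒ out+=-16
    tell(0) @ H0 ⇒ log+=0
    H0 returns (0, (0))
    H1 returns [-16, (0, (0))]
    H2 returns [[-16, (0, (0))]]
  branch[1] choose=2:
    emit(-16) @ H1 ⇒ out+=-16
    tell(0) @ H0 ⇒ log+=0
    H0 returns (0, (0))
    H1 returns [-16, (0, (0))]
    H2 returns [[-16, (0, (0))]]
= [[-16, (0, (0))], [-16, (0, (0))]]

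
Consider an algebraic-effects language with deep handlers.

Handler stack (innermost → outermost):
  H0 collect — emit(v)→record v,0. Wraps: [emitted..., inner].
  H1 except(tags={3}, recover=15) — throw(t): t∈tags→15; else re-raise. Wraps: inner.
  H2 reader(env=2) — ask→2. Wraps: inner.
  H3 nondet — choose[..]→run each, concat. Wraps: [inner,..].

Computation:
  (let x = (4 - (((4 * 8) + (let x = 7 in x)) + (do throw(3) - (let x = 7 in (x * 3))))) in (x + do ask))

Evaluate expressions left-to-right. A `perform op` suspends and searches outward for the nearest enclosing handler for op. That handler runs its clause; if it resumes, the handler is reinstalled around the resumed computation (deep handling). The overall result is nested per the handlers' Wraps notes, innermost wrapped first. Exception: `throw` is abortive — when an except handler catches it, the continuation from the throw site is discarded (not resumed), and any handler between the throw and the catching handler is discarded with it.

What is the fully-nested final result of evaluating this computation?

Step-by-step:
throw(3) @ H1 caught ⇒ 15
H2 returns 15
H3 returns [15]
= [15]

Answer: [15]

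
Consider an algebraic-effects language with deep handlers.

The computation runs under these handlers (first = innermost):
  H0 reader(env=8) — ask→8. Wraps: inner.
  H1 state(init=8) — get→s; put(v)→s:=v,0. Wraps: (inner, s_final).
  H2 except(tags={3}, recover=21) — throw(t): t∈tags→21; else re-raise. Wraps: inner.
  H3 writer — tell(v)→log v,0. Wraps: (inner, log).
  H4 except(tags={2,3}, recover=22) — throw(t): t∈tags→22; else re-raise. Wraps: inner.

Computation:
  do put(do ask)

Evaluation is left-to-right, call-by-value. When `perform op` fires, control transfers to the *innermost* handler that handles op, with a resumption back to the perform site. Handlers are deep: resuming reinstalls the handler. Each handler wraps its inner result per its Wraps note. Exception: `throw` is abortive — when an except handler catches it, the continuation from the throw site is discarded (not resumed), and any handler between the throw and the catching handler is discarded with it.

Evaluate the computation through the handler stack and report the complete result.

Answer: ((0, 8), ())

Working:
ask @ H0 ⇒ 8
put(8) @ H1 ⇒ s:=8
H0 returns 0
H1 returns (0, 8)
H2 returns (0, 8)
H3 returns ((0, 8), ())
H4 returns ((0, 8), ())
= ((0, 8), ())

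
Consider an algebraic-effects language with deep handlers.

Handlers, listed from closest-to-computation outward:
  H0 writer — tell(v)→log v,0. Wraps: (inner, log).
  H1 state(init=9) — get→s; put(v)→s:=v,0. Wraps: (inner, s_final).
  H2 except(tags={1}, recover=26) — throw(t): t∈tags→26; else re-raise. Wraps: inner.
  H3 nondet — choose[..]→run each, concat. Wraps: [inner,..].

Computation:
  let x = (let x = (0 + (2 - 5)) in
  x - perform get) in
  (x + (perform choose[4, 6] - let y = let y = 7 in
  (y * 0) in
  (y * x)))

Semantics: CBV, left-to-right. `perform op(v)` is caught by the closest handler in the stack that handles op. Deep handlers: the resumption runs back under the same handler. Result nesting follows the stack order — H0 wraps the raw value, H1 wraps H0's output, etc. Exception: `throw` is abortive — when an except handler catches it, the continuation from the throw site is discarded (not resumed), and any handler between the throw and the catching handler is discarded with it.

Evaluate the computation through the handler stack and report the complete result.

Evaluation trace:
get @ H1 ⇒ 9
choose[4, 6] @ H3
  branch[0] choose=4:
    H0 returns (-8, ())
    H1 returns ((-8, ()), 9)
    H2 returns ((-8, ()), 9)
    H3 returns [((-8, ()), 9)]
  branch[1] choose=6:
    H0 returns (-6, ())
    H1 returns ((-6, ()), 9)
    H2 returns ((-6, ()), 9)
    H3 returns [((-6, ()), 9)]
= [((-8, ()), 9), ((-6, ()), 9)]

Answer: [((-8, ()), 9), ((-6, ()), 9)]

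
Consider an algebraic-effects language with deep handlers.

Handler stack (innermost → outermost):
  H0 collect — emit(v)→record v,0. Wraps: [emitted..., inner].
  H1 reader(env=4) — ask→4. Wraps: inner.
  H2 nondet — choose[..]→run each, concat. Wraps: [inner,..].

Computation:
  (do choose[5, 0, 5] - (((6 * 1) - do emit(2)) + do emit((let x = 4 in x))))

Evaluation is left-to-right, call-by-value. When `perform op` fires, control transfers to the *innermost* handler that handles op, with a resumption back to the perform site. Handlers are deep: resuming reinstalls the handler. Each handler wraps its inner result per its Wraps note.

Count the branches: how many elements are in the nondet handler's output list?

Step-by-step:
choose[5, 0, 5] @ H2
  branch[0] choose=5:
    emit(2) @ H0 ⇒ out+=2
    emit(4) @ H0 ⇒ out+=4
    H0 returns [2, 4, -1]
    H1 returns [2, 4, -1]
    H2 returns [[2, 4, -1]]
  branch[1] choose=0:
    emit(2) @ H0 ⇒ out+=2
    emit(4) @ H0 ⇒ out+=4
    H0 returns [2, 4, -6]
    H1 returns [2, 4, -6]
    H2 returns [[2, 4, -6]]
  branch[2] choose=5:
    emit(2) @ H0 ⇒ out+=2
    emit(4) @ H0 ⇒ out+=4
    H0 returns [2, 4, -1]
    H1 returns [2, 4, -1]
    H2 returns [[2, 4, -1]]
= [[2, 4, -1], [2, 4, -6], [2, 4, -1]]

Answer: 3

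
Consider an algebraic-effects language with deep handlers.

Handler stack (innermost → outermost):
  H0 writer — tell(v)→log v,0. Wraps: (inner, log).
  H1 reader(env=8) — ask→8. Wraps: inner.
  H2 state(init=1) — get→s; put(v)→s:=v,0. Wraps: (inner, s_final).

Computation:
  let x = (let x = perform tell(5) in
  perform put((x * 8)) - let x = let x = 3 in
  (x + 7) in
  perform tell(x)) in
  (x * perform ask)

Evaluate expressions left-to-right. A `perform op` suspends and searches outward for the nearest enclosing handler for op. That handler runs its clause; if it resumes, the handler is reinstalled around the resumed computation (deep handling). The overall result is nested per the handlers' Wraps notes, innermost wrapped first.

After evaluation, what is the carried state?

Evaluation trace:
tell(5) @ H0 ⇒ log+=5
put(0) @ H2 ⇒ s:=0
tell(10) @ H0 ⇒ log+=10
ask @ H1 ⇒ 8
H0 returns (0, (5, 10))
H1 returns (0, (5, 10))
H2 returns ((0, (5, 10)), 0)
= ((0, (5, 10)), 0)

Answer: 0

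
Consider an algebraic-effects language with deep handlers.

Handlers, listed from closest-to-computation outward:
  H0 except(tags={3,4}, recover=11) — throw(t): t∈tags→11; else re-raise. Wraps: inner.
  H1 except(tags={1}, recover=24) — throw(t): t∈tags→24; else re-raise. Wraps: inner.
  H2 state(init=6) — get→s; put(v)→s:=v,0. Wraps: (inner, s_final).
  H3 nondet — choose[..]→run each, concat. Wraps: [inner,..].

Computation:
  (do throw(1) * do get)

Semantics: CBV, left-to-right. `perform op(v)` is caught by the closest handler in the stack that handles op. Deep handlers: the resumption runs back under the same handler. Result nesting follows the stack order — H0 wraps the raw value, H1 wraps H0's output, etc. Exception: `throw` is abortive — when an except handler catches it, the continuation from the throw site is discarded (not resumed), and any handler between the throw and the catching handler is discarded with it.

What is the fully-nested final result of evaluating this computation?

Working:
throw(1) @ H0 re-raised
throw(1) @ H1 caught ⇒ 24
H2 returns (24, 6)
H3 returns [(24, 6)]
= [(24, 6)]

Answer: [(24, 6)]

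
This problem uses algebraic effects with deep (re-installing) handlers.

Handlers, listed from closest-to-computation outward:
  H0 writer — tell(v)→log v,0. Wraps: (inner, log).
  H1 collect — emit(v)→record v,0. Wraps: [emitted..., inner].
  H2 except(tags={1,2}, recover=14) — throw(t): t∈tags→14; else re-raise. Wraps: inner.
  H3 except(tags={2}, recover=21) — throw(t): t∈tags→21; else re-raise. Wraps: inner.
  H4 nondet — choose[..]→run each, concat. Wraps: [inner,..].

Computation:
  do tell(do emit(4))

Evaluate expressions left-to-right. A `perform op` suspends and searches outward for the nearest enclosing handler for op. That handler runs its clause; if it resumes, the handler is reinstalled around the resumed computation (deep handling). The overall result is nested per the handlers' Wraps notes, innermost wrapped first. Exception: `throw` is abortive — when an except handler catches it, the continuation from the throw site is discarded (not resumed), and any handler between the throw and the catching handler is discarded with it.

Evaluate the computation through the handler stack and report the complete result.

Answer: [[4, (0, (0))]]

Step-by-step:
emit(4) @ H1 ⇒ out+=4
tell(0) @ H0 ⇒ log+=0
H0 returns (0, (0))
H1 returns [4, (0, (0))]
H2 returns [4, (0, (0))]
H3 returns [4, (0, (0))]
H4 returns [[4, (0, (0))]]
= [[4, (0, (0))]]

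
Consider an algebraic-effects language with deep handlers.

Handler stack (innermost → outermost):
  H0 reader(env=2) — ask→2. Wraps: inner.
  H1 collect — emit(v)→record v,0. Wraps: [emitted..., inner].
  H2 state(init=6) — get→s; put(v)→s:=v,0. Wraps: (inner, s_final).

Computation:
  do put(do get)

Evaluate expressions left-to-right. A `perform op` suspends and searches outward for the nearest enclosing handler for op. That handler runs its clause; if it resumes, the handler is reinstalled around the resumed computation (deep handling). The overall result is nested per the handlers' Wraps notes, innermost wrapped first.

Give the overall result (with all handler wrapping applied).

Answer: ([0], 6)

Evaluation trace:
get @ H2 ⇒ 6
put(6) @ H2 ⇒ s:=6
H0 returns 0
H1 returns [0]
H2 returns ([0], 6)
= ([0], 6)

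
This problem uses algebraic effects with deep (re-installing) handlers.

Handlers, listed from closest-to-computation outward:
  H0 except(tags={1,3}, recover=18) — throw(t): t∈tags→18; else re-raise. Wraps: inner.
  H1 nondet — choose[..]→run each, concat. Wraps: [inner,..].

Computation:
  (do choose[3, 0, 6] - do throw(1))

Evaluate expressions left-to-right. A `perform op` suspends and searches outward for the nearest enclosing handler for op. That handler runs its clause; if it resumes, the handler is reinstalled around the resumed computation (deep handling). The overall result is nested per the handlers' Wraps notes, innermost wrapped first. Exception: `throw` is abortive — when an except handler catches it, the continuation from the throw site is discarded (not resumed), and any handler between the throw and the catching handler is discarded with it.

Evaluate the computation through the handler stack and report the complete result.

Answer: [18, 18, 18]

Working:
choose[3, 0, 6] @ H1
  branch[0] choose=3:
    throw(1) @ H0 caught ⇒ 18
    H1 returns [18]
  branch[1] choose=0:
    throw(1) @ H0 caught ⇒ 18
    H1 returns [18]
  branch[2] choose=6:
    throw(1) @ H0 caught ⇒ 18
    H1 returns [18]
= [18, 18, 18]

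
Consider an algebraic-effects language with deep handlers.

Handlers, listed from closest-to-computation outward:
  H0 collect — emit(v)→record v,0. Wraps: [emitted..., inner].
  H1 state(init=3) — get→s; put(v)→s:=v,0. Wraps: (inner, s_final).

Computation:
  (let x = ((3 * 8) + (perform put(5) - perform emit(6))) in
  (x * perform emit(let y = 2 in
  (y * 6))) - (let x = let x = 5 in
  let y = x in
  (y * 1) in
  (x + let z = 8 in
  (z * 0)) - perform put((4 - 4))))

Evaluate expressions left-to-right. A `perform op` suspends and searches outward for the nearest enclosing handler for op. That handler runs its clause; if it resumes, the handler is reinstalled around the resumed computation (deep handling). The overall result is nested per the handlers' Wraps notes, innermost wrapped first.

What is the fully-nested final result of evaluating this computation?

Answer: ([6, 12, -5], 0)

Evaluation trace:
put(5) @ H1 ⇒ s:=5
emit(6) @ H0 ⇒ out+=6
emit(12) @ H0 ⇒ out+=12
put(0) @ H1 ⇒ s:=0
H0 returns [6, 12, -5]
H1 returns ([6, 12, -5], 0)
= ([6, 12, -5], 0)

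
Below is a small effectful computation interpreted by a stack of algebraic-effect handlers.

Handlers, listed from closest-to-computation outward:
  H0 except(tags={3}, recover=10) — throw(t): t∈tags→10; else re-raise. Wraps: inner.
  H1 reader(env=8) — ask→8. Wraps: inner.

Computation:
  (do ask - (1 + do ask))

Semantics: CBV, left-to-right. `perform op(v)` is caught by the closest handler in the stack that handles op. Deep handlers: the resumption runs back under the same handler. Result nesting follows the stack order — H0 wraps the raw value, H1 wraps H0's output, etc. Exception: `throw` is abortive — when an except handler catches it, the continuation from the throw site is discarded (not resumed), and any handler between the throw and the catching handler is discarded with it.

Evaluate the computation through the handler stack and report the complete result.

Answer: -1

Step-by-step:
ask @ H1 ⇒ 8
ask @ H1 ⇒ 8
H0 returns -1
H1 returns -1
= -1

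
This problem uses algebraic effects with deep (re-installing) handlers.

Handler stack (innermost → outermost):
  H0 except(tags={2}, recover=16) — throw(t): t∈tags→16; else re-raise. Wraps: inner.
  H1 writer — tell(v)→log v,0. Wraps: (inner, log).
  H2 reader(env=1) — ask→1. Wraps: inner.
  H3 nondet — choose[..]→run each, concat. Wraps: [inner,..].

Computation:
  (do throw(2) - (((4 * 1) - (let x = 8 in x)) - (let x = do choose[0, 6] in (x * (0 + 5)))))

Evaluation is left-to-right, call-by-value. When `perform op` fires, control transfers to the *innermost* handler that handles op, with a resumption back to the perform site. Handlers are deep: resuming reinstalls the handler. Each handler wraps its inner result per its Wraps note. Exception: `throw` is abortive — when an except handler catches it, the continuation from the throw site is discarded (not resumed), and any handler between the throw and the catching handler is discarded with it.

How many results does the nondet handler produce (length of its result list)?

Answer: 1

Evaluation trace:
throw(2) @ H0 caught ⇒ 16
H1 returns (16, ())
H2 returns (16, ())
H3 returns [(16, ())]
= [(16, ())]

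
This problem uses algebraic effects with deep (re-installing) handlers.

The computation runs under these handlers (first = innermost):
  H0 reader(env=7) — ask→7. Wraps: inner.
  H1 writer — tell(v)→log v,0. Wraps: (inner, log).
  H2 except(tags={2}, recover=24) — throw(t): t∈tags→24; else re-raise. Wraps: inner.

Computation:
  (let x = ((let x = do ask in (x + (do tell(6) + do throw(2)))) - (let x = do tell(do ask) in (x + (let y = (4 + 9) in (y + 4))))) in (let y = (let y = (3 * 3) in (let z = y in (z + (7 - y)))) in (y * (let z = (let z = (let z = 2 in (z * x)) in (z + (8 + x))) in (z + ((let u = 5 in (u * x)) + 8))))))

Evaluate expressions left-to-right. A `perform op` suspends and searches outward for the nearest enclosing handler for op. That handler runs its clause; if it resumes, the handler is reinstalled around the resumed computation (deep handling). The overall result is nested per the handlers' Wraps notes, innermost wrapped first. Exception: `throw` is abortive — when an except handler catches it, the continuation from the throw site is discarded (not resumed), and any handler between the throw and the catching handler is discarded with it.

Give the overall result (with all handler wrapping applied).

Working:
ask @ H0 ⇒ 7
tell(6) @ H1 ⇒ log+=6
throw(2) @ H2 caught ⇒ 24
= 24

Answer: 24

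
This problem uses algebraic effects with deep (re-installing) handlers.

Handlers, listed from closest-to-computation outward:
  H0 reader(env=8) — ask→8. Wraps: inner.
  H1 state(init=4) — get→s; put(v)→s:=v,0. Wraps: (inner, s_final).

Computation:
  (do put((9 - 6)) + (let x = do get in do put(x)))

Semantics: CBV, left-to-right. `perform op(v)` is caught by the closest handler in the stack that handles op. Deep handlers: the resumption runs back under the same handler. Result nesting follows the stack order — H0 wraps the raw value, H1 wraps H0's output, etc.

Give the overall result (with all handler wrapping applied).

Answer: (0, 3)

Evaluation trace:
put(3) @ H1 ⇒ s:=3
get @ H1 ⇒ 3
put(3) @ H1 ⇒ s:=3
H0 returns 0
H1 returns (0, 3)
= (0, 3)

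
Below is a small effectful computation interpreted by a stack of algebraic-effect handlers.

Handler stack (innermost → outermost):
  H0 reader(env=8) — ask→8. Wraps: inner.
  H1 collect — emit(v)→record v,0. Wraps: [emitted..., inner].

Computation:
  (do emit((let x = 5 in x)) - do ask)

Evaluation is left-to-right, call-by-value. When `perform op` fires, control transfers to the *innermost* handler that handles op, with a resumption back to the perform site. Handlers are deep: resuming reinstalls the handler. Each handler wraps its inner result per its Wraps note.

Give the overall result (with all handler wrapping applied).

Step-by-step:
emit(5) @ H1 ⇒ out+=5
ask @ H0 ⇒ 8
H0 returns -8
H1 returns [5, -8]
= [5, -8]

Answer: [5, -8]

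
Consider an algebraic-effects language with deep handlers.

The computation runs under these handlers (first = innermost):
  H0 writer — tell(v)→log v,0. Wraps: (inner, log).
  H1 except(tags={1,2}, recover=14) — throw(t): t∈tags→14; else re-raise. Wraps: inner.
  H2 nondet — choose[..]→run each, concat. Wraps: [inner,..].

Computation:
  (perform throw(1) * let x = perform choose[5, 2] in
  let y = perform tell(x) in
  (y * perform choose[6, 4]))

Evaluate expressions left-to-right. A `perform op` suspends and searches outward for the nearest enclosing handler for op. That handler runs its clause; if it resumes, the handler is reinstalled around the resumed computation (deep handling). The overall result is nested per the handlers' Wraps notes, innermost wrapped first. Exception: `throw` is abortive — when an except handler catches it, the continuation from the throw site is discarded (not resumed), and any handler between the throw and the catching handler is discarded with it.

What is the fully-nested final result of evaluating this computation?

Step-by-step:
throw(1) @ H1 caught ⇒ 14
H2 returns [14]
= [14]

Answer: [14]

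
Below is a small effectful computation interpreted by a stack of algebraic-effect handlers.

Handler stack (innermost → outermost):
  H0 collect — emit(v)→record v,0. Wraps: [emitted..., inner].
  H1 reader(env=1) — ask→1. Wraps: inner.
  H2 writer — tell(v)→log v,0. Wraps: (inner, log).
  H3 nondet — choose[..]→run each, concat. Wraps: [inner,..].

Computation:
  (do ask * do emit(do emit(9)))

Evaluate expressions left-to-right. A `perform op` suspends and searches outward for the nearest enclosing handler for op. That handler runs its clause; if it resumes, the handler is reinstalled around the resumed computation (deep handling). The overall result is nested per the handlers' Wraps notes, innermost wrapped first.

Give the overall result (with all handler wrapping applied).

Answer: [([9, 0, 0], ())]

Step-by-step:
ask @ H1 ⇒ 1
emit(9) @ H0 ⇒ out+=9
emit(0) @ H0 ⇒ out+=0
H0 returns [9, 0, 0]
H1 returns [9, 0, 0]
H2 returns ([9, 0, 0], ())
H3 returns [([9, 0, 0], ())]
= [([9, 0, 0], ())]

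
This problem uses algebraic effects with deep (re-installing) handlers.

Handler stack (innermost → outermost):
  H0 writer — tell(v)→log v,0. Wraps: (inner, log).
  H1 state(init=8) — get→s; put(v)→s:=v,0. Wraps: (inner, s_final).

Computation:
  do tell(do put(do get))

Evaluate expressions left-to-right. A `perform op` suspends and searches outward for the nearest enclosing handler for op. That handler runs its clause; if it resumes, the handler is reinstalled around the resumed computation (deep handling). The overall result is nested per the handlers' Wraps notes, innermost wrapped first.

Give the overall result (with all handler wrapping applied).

Working:
get @ H1 ⇒ 8
put(8) @ H1 ⇒ s:=8
tell(0) @ H0 ⇒ log+=0
H0 returns (0, (0))
H1 returns ((0, (0)), 8)
= ((0, (0)), 8)

Answer: ((0, (0)), 8)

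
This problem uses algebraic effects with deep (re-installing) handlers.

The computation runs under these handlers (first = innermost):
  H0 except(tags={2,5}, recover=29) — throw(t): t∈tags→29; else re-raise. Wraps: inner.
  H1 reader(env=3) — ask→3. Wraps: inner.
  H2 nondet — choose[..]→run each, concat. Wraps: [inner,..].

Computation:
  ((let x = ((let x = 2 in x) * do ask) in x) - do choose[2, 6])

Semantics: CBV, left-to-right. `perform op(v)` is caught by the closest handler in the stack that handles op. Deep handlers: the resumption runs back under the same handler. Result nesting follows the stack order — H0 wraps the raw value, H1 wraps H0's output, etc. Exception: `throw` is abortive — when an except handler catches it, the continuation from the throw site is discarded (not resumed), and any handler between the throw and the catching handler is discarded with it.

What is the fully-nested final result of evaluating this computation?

Step-by-step:
ask @ H1 ⇒ 3
choose[2, 6] @ H2
  branch[0] choose=2:
    H0 returns 4
    H1 returns 4
    H2 returns [4]
  branch[1] choose=6:
    H0 returns 0
    H1 returns 0
    H2 returns [0]
= [4, 0]

Answer: [4, 0]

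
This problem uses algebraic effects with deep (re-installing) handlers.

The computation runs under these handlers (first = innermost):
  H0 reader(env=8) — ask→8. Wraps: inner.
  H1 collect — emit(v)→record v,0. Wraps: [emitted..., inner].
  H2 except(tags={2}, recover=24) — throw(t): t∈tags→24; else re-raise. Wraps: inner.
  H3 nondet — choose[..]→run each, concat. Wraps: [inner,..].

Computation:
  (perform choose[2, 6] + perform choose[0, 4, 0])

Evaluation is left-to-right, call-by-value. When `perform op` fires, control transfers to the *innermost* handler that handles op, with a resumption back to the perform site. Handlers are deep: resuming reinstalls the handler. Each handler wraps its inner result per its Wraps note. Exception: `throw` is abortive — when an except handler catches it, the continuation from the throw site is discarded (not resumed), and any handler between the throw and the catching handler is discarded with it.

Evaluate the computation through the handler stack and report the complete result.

Evaluation trace:
choose[2, 6] @ H3
  branch[0] choose=2:
    choose[0, 4, 0] @ H3
      branch[0] choose=0:
        H0 returns 2
        H1 returns [2]
        H2 returns [2]
        H3 returns [[2]]
      branch[1] choose=4:
        H0 returns 6
        H1 returns [6]
        H2 returns [6]
        H3 returns [[6]]
      branch[2] choose=0:
        H0 returns 2
        H1 returns [2]
        H2 returns [2]
        H3 returns [[2]]
  branch[1] choose=6:
    choose[0, 4, 0] @ H3
      branch[0] choose=0:
        H0 returns 6
        H1 returns [6]
        H2 returns [6]
        H3 returns [[6]]
      branch[1] choose=4:
        H0 returns 10
        H1 returns [10]
        H2 returns [10]
        H3 returns [[10]]
      branch[2] choose=0:
        H0 returns 6
        H1 returns [6]
        H2 returns [6]
        H3 returns [[6]]
= [[2], [6], [2], [6], [10], [6]]

Answer: [[2], [6], [2], [6], [10], [6]]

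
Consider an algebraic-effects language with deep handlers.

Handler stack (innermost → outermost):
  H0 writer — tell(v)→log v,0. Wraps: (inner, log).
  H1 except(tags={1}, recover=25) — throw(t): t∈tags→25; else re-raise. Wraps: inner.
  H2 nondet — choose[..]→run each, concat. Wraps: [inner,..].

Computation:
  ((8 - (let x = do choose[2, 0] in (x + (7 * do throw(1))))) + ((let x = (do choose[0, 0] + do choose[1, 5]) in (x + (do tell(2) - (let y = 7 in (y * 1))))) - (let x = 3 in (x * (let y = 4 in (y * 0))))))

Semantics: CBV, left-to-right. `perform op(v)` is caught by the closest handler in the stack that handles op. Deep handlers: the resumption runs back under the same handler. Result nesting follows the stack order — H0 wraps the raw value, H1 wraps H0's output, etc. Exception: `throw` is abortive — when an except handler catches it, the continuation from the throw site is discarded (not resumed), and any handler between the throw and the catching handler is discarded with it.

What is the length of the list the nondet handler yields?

Step-by-step:
choose[2, 0] @ H2
  branch[0] choose=2:
    throw(1) @ H1 caught ⇒ 25
    H2 returns [25]
  branch[1] choose=0:
    throw(1) @ H1 caught ⇒ 25
    H2 returns [25]
= [25, 25]

Answer: 2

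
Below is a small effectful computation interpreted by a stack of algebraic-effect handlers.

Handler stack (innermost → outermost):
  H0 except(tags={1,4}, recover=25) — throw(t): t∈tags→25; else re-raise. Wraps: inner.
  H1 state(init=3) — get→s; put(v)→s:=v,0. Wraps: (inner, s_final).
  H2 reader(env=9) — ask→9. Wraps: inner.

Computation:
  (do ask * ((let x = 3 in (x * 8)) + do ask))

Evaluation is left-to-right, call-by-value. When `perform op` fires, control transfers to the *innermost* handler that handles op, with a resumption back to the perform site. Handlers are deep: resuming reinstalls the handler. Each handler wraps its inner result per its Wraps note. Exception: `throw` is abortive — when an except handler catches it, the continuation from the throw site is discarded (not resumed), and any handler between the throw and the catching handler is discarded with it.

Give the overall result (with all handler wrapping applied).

Step-by-step:
ask @ H2 ⇒ 9
ask @ H2 ⇒ 9
H0 returns 297
H1 returns (297, 3)
H2 returns (297, 3)
= (297, 3)

Answer: (297, 3)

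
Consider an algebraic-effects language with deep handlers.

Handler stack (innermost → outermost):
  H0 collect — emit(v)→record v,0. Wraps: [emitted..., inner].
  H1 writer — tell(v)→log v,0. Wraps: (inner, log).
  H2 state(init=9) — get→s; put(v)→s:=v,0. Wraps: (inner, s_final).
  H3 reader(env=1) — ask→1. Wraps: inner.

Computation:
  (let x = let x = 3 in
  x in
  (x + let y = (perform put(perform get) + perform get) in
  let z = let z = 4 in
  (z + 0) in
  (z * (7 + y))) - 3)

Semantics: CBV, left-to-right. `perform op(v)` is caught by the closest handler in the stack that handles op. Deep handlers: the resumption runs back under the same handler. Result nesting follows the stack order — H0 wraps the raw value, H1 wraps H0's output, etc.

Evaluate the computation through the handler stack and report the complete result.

Evaluation trace:
get @ H2 ⇒ 9
put(9) @ H2 ⇒ s:=9
get @ H2 ⇒ 9
H0 returns [64]
H1 returns ([64], ())
H2 returns (([64], ()), 9)
H3 returns (([64], ()), 9)
= (([64], ()), 9)

Answer: (([64], ()), 9)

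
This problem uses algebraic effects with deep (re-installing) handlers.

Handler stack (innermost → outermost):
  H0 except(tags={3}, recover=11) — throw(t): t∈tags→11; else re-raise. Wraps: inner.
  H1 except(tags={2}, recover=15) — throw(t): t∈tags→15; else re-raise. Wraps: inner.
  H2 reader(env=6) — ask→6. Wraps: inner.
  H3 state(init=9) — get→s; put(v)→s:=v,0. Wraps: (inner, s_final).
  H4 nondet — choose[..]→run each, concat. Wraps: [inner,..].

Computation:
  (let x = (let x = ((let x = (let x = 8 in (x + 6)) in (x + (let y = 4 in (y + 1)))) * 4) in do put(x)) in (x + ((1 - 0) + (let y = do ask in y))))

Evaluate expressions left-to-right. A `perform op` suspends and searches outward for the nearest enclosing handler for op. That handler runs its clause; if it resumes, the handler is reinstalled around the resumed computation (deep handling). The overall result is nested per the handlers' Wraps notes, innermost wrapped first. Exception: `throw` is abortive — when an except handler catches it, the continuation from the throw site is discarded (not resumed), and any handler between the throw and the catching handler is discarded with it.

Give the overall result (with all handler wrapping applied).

Evaluation trace:
put(76) @ H3 ⇒ s:=76
ask @ H2 ⇒ 6
H0 returns 7
H1 returns 7
H2 returns 7
H3 returns (7, 76)
H4 returns [(7, 76)]
= [(7, 76)]

Answer: [(7, 76)]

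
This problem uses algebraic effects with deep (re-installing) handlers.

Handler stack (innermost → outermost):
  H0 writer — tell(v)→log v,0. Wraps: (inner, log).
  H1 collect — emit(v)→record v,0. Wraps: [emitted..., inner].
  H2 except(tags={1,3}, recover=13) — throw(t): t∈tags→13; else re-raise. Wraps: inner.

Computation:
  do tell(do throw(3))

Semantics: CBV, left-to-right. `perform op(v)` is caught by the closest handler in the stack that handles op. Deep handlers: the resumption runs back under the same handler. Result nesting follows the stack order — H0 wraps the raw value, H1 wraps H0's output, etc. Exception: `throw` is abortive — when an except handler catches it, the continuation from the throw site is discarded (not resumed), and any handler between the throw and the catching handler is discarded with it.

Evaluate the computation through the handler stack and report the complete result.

Evaluation trace:
throw(3) @ H2 caught ⇒ 13
= 13

Answer: 13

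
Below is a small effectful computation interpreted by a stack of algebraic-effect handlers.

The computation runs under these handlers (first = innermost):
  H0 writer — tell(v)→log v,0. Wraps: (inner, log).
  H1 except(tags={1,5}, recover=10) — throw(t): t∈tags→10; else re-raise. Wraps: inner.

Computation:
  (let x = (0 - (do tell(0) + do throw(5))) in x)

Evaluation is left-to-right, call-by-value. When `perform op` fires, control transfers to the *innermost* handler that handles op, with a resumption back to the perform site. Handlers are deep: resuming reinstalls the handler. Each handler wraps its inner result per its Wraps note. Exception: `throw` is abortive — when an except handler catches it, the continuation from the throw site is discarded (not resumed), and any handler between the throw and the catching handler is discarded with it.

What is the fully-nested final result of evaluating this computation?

Answer: 10

Working:
tell(0) @ H0 ⇒ log+=0
throw(5) @ H1 caught ⇒ 10
= 10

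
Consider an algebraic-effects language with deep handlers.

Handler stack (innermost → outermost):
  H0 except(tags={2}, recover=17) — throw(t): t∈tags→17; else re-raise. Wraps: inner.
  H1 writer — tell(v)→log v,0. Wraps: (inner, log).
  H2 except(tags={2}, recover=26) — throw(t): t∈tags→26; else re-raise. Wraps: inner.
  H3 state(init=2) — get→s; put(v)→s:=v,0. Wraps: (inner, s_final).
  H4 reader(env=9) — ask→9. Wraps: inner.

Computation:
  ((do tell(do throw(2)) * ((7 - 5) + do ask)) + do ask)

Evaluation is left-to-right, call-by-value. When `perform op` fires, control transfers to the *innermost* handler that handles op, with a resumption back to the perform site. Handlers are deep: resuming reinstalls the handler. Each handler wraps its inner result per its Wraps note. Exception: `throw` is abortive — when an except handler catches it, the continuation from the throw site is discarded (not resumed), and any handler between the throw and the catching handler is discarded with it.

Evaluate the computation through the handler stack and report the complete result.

Answer: ((17, ()), 2)

Evaluation trace:
throw(2) @ H0 caught ⇒ 17
H1 returns (17, ())
H2 returns (17, ())
H3 returns ((17, ()), 2)
H4 returns ((17, ()), 2)
= ((17, ()), 2)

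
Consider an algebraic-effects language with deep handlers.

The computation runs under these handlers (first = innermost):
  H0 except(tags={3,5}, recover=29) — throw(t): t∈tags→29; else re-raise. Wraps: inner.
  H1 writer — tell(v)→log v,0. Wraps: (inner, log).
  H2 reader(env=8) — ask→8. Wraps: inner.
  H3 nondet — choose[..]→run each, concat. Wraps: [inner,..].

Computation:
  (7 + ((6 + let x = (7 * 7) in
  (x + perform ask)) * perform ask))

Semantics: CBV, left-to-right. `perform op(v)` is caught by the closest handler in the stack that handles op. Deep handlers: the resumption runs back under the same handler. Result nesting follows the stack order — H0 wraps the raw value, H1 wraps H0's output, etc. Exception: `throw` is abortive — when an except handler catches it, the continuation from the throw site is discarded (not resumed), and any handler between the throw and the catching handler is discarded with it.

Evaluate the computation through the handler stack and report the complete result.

Working:
ask @ H2 ⇒ 8
ask @ H2 ⇒ 8
H0 returns 511
H1 returns (511, ())
H2 returns (511, ())
H3 returns [(511, ())]
= [(511, ())]

Answer: [(511, ())]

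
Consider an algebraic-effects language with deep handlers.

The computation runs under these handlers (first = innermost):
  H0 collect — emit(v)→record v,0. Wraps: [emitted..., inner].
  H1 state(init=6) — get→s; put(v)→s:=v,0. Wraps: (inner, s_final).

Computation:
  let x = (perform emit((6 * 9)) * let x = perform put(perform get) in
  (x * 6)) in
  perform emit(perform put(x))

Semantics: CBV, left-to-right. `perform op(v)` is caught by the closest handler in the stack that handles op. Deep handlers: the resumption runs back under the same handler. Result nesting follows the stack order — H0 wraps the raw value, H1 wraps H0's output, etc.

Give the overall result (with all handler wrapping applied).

Answer: ([54, 0, 0], 0)

Step-by-step:
emit(54) @ H0 ⇒ out+=54
get @ H1 ⇒ 6
put(6) @ H1 ⇒ s:=6
put(0) @ H1 ⇒ s:=0
emit(0) @ H0 ⇒ out+=0
H0 returns [54, 0, 0]
H1 returns ([54, 0, 0], 0)
= ([54, 0, 0], 0)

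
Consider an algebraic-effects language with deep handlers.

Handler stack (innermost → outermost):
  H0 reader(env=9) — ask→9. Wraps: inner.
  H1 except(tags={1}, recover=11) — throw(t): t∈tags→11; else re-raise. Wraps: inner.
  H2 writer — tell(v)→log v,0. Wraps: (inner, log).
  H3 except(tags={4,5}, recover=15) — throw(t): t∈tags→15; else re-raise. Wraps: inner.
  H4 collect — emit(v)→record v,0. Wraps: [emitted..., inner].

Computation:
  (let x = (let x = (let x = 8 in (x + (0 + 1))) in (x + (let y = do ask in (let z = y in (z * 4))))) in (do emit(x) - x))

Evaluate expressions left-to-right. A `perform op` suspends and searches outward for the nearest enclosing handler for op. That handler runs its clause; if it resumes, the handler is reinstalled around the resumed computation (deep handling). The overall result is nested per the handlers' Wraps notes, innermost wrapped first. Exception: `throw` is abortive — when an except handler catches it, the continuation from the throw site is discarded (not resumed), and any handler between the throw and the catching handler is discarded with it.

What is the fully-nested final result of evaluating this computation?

Step-by-step:
ask @ H0 ⇒ 9
emit(45) @ H4 ⇒ out+=45
H0 returns -45
H1 returns -45
H2 returns (-45, ())
H3 returns (-45, ())
H4 returns [45, (-45, ())]
= [45, (-45, ())]

Answer: [45, (-45, ())]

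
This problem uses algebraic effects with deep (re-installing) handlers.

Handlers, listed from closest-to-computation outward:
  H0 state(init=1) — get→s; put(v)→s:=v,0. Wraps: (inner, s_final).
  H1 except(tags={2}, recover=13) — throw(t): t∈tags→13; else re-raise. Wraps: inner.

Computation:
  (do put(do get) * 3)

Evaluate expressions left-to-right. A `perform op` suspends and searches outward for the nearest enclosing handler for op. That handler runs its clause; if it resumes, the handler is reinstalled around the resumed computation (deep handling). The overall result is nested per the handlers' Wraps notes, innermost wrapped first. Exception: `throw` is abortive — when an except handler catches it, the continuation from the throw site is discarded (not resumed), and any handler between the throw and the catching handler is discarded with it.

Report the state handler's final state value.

Answer: 1

Working:
get @ H0 ⇒ 1
put(1) @ H0 ⇒ s:=1
H0 returns (0, 1)
H1 returns (0, 1)
= (0, 1)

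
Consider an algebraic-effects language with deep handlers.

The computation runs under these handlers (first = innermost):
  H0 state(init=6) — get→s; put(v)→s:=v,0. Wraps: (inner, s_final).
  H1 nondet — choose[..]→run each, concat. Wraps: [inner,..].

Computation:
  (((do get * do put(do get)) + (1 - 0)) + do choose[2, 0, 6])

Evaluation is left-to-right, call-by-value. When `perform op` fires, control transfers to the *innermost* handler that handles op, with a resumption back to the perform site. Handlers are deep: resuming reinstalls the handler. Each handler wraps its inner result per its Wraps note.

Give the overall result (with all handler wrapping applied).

Answer: [(3, 6), (1, 6), (7, 6)]

Working:
get @ H0 ⇒ 6
get @ H0 ⇒ 6
put(6) @ H0 ⇒ s:=6
choose[2, 0, 6] @ H1
  branch[0] choose=2:
    H0 returns (3, 6)
    H1 returns [(3, 6)]
  branch[1] choose=0:
    H0 returns (1, 6)
    H1 returns [(1, 6)]
  branch[2] choose=6:
    H0 returns (7, 6)
    H1 returns [(7, 6)]
= [(3, 6), (1, 6), (7, 6)]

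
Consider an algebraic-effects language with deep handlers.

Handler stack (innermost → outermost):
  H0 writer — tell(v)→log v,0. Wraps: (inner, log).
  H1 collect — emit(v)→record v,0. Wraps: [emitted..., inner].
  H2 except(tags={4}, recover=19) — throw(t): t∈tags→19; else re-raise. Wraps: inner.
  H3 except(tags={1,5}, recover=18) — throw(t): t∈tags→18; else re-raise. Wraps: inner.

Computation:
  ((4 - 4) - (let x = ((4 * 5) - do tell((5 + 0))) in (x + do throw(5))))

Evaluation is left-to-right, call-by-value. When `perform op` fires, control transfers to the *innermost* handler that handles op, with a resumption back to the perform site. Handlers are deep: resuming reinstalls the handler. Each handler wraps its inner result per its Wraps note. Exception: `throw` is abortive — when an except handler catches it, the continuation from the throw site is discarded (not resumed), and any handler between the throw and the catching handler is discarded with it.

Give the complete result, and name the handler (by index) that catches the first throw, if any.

Answer: 18 ; first throw caught by: H3

Working:
tell(5) @ H0 ⇒ log+=5
throw(5) @ H2 re-raised
throw(5) @ H3 caught ⇒ 18
= 18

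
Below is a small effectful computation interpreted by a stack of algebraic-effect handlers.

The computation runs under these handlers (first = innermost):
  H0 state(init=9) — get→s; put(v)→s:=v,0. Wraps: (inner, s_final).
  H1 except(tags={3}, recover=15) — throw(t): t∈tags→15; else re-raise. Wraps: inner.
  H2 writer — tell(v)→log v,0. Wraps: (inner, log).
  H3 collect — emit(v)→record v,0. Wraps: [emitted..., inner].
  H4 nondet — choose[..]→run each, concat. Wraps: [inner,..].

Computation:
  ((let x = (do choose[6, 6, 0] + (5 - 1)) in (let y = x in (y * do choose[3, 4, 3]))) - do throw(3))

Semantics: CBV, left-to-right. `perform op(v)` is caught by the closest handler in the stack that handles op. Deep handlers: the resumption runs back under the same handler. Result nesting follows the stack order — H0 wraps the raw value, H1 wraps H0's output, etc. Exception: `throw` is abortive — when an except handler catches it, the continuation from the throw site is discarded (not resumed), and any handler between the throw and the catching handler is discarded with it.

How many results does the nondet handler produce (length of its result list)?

Answer: 9

Evaluation trace:
choose[6, 6, 0] @ H4
  branch[0] choose=6:
    choose[3, 4, 3] @ H4
      branch[0] choose=3:
        throw(3) @ H1 caught ⇒ 15
        H2 returns (15, ())
        H3 returns [(15, ())]
        H4 returns [[(15, ())]]
      branch[1] choose=4:
        throw(3) @ H1 caught ⇒ 15
        H2 returns (15, ())
        H3 returns [(15, ())]
        H4 returns [[(15, ())]]
      branch[2] choose=3:
        throw(3) @ H1 caught ⇒ 15
        H2 returns (15, ())
        H3 returns [(15, ())]
        H4 returns [[(15, ())]]
  branch[1] choose=6:
    choose[3, 4, 3] @ H4
      branch[0] choose=3:
        throw(3) @ H1 caught ⇒ 15
        H2 returns (15, ())
        H3 returns [(15, ())]
        H4 returns [[(15, ())]]
      branch[1] choose=4:
        throw(3) @ H1 caught ⇒ 15
        H2 returns (15, ())
        H3 returns [(15, ())]
        H4 returns [[(15, ())]]
      branch[2] choose=3:
        throw(3) @ H1 caught ⇒ 15
        H2 returns (15, ())
        H3 returns [(15, ())]
        H4 returns [[(15, ())]]
  branch[2] choose=0:
    choose[3, 4, 3] @ H4
      branch[0] choose=3:
        throw(3) @ H1 caught ⇒ 15
        H2 returns (15, ())
        H3 returns [(15, ())]
        H4 returns [[(15, ())]]
      branch[1] choose=4:
        throw(3) @ H1 caught ⇒ 15
        H2 returns (15, ())
        H3 returns [(15, ())]
        H4 returns [[(15, ())]]
      branch[2] choose=3:
        throw(3) @ H1 caught ⇒ 15
        H2 returns (15, ())
        H3 returns [(15, ())]
        H4 returns [[(15, ())]]
= [[(15, ())], [(15, ())], [(15, ())], [(15, ())], [(15, ())], [(15, ())], [(15, ())], [(15, ())], [(15, ())]]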